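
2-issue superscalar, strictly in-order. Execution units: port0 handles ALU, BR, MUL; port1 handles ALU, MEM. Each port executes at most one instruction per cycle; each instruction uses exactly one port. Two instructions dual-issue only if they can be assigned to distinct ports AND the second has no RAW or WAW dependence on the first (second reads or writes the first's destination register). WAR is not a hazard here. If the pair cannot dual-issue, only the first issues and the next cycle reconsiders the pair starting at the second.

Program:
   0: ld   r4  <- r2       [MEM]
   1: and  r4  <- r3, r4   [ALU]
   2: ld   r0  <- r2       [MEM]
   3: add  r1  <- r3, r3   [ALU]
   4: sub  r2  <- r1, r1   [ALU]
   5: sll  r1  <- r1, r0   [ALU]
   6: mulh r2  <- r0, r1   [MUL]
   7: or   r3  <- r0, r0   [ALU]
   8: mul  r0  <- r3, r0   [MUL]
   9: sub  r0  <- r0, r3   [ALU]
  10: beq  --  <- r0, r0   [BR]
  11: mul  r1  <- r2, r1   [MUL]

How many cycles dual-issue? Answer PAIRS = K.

PAIRS = 3

c0: i0 ld.MEM  RAW+WAW r4
c1: i1&i2 and.ALU/ld.MEM  pair
c2: i3 add.ALU  RAW r1
c3: i4&i5 sub.ALU/sll.ALU  pair
c4: i6&i7 mulh.MUL/or.ALU  pair
c5: i8 mul.MUL  RAW+WAW r0
c6: i9 sub.ALU  RAW r0
c7: i10 beq.BR  no-port BR/MUL
c8: i11 mul.MUL  tail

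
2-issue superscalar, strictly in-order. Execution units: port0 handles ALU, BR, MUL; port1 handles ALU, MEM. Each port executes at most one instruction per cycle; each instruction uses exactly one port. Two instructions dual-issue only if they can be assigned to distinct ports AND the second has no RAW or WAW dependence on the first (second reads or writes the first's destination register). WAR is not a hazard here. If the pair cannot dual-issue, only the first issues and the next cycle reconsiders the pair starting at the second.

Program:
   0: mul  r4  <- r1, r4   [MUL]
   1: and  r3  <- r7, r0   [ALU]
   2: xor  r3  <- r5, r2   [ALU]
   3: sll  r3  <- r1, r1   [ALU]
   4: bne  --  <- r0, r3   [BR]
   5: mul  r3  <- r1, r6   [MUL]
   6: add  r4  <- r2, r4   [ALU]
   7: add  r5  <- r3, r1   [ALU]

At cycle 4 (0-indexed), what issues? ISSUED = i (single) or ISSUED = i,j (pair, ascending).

ISSUED = 5,6

c0: i0&i1 mul and  2-wide
c1: i2 xor  WAW r3
c2: i3 sll  RAW r3
c3: i4 bne  no-port BR/MUL
c4: i5&i6 mul add  2-wide
c5: i7 add  tail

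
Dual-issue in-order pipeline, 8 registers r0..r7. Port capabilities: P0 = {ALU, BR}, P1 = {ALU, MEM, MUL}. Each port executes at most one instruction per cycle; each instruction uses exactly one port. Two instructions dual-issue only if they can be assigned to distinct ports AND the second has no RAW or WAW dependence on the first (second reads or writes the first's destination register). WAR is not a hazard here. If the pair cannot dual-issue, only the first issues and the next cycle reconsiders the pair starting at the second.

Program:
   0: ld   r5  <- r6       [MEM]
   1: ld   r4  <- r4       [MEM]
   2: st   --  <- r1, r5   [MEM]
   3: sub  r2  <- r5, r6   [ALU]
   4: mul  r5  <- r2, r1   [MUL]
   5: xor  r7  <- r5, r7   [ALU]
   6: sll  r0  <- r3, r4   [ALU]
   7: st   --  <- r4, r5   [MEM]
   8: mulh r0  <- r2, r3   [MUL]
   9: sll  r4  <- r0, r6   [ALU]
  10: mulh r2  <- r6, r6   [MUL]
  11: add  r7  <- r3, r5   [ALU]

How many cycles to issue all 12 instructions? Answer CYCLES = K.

CYCLES = 9

#0 head=0: ld.MEM i0 no-port MEM/MEM
#1 head=1: ld.MEM i1 no-port MEM/MEM
#2 head=2: st.MEM;sub.ALU i2&i3 dual
#3 head=4: mul.MUL i4 RAW r5
#4 head=5: xor.ALU;sll.ALU i5&i6 dual
#5 head=7: st.MEM i7 no-port MEM/MUL
#6 head=8: mulh.MUL i8 RAW r0
#7 head=9: sll.ALU;mulh.MUL i9&i10 dual
#8 head=11: add.ALU i11 tail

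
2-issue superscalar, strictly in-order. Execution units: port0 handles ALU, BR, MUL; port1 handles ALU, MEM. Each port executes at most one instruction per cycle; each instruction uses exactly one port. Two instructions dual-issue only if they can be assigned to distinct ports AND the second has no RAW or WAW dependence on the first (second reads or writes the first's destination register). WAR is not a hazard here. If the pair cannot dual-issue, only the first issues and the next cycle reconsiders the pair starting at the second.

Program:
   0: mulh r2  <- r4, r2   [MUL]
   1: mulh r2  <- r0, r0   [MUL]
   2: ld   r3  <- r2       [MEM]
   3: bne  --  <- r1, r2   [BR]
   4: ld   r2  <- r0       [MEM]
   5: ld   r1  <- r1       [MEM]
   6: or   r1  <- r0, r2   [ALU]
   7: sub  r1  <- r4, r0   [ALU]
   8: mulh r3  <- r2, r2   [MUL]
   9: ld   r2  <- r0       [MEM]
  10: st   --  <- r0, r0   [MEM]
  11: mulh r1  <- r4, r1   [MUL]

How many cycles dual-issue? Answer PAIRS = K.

c0: i0 mulh.MUL  no-port MUL/MUL
c1: i1 mulh.MUL  RAW r2
c2: i2&i3 ld.MEM/bne.BR  pair
c3: i4 ld.MEM  no-port MEM/MEM
c4: i5 ld.MEM  WAW r1
c5: i6 or.ALU  WAW r1
c6: i7&i8 sub.ALU/mulh.MUL  pair
c7: i9 ld.MEM  no-port MEM/MEM
c8: i10&i11 st.MEM/mulh.MUL  pair

PAIRS = 3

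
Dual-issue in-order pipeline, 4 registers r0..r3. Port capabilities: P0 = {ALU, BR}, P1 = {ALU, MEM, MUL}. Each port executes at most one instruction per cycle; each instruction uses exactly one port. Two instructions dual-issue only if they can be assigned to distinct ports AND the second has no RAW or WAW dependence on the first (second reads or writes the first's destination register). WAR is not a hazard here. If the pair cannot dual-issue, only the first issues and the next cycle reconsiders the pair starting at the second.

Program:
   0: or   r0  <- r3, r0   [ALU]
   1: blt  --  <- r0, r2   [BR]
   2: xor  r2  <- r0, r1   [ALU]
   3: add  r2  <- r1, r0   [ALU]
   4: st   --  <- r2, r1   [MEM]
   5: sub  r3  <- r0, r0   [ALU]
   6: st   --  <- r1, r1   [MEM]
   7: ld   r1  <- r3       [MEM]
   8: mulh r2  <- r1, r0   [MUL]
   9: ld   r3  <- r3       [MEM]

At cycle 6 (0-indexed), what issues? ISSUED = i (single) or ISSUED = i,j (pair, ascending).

c0: i0 or.ALU  RAW r0
c1: i1&i2 blt.BR xor.ALU  2-wide
c2: i3 add.ALU  RAW r2
c3: i4&i5 st.MEM sub.ALU  2-wide
c4: i6 st.MEM  no-port MEM/MEM
c5: i7 ld.MEM  no-port MEM/MUL
c6: i8 mulh.MUL  no-port MUL/MEM
c7: i9 ld.MEM  tail

ISSUED = 8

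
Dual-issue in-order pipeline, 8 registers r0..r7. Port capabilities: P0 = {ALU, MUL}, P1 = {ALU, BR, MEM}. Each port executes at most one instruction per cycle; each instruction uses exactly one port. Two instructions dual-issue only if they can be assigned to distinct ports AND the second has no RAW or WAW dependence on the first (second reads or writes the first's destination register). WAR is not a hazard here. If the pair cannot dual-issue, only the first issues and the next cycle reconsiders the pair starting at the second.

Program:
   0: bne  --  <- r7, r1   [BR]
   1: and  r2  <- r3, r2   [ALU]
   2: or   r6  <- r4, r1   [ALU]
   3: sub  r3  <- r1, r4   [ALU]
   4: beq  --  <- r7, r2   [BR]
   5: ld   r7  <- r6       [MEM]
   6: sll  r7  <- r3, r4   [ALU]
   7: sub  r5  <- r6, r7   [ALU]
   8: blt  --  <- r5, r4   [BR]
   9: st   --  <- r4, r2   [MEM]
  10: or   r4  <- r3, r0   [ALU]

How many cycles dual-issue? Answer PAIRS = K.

c0: i0+i1 bne.BR and.ALU  pair
c1: i2+i3 or.ALU sub.ALU  pair
c2: i4 beq.BR  no-port BR/MEM
c3: i5 ld.MEM  WAW r7
c4: i6 sll.ALU  RAW r7
c5: i7 sub.ALU  RAW r5
c6: i8 blt.BR  no-port BR/MEM
c7: i9+i10 st.MEM or.ALU  pair

PAIRS = 3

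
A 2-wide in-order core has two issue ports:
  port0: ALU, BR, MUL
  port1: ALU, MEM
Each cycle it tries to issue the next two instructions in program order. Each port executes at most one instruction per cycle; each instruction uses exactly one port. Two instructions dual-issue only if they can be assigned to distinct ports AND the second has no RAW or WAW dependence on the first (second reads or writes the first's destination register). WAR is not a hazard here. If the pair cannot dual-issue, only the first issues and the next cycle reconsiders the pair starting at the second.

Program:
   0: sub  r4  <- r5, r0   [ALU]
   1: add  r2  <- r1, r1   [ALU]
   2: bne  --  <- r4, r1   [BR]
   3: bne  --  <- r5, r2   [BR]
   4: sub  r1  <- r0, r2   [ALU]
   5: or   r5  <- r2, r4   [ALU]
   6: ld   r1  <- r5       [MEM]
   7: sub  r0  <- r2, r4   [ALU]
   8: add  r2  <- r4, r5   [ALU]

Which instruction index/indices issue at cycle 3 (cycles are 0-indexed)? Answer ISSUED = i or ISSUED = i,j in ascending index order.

ISSUED = 5

#0 head=0: sub.ALU+add.ALU i0&i1 pair
#1 head=2: bne.BR i2 no-port BR/BR
#2 head=3: bne.BR+sub.ALU i3&i4 pair
#3 head=5: or.ALU i5 RAW r5
#4 head=6: ld.MEM+sub.ALU i6&i7 pair
#5 head=8: add.ALU i8 tail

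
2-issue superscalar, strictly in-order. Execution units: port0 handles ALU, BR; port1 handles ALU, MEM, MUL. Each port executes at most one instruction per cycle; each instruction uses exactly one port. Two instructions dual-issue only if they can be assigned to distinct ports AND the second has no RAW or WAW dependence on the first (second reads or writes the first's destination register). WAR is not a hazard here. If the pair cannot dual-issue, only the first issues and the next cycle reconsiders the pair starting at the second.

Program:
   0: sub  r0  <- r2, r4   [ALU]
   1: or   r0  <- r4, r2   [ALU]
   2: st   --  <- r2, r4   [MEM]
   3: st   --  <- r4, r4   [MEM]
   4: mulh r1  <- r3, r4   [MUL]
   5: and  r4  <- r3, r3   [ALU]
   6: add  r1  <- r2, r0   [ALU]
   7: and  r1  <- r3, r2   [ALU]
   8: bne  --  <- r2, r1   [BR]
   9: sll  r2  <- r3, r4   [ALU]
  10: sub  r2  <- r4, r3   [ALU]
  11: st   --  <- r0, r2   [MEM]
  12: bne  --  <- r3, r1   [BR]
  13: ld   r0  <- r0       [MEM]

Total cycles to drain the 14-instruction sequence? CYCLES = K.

[0] i0  sub.ALU  -- WAW r0
[1] i1,i2  or.ALU+st.MEM  -- pair
[2] i3  st.MEM  -- no-port MEM/MUL
[3] i4,i5  mulh.MUL+and.ALU  -- pair
[4] i6  add.ALU  -- WAW r1
[5] i7  and.ALU  -- RAW r1
[6] i8,i9  bne.BR+sll.ALU  -- pair
[7] i10  sub.ALU  -- RAW r2
[8] i11,i12  st.MEM+bne.BR  -- pair
[9] i13  ld.MEM  -- tail

CYCLES = 10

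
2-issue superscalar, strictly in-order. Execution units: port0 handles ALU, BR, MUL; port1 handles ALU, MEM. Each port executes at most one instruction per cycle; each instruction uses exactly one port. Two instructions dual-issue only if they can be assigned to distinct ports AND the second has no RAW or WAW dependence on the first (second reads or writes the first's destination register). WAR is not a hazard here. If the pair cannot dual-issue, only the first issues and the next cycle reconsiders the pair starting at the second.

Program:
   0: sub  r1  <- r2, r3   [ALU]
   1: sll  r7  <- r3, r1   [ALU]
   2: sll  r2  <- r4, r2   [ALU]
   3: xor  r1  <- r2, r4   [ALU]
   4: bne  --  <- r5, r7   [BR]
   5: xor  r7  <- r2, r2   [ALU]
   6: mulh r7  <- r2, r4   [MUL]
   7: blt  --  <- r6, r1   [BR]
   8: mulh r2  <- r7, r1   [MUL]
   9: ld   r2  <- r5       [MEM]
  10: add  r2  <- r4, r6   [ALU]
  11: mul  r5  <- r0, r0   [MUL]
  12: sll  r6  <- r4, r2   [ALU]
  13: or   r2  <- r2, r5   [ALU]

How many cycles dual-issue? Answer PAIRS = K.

PAIRS = 4

t=0 i0:sub ; RAW r1
t=1 i1,i2:sll/sll ; 2-wide
t=2 i3,i4:xor/bne ; 2-wide
t=3 i5:xor ; WAW r7
t=4 i6:mulh ; no-port MUL/BR
t=5 i7:blt ; no-port BR/MUL
t=6 i8:mulh ; WAW r2
t=7 i9:ld ; WAW r2
t=8 i10,i11:add/mul ; 2-wide
t=9 i12,i13:sll/or ; 2-wide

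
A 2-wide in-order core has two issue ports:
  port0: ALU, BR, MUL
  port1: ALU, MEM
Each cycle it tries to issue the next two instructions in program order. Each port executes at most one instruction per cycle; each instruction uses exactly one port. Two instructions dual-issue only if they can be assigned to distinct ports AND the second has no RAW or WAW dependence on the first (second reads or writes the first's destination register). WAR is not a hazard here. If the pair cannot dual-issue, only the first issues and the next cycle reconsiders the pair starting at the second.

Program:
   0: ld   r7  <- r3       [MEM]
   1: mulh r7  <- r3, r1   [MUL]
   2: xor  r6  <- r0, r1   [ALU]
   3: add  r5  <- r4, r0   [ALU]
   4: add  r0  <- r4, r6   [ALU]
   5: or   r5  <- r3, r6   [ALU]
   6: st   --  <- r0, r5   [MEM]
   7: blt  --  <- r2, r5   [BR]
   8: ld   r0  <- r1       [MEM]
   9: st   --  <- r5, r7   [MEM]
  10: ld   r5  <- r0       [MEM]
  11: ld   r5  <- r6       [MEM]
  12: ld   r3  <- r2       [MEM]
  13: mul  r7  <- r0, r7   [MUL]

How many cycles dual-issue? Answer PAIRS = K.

PAIRS = 4

[0] i0  ld.MEM  -- WAW r7
[1] i1&i2  mulh.MUL;xor.ALU  -- 2-wide
[2] i3&i4  add.ALU;add.ALU  -- 2-wide
[3] i5  or.ALU  -- RAW r5
[4] i6&i7  st.MEM;blt.BR  -- 2-wide
[5] i8  ld.MEM  -- no-port MEM/MEM
[6] i9  st.MEM  -- no-port MEM/MEM
[7] i10  ld.MEM  -- no-port MEM/MEM
[8] i11  ld.MEM  -- no-port MEM/MEM
[9] i12&i13  ld.MEM;mul.MUL  -- 2-wide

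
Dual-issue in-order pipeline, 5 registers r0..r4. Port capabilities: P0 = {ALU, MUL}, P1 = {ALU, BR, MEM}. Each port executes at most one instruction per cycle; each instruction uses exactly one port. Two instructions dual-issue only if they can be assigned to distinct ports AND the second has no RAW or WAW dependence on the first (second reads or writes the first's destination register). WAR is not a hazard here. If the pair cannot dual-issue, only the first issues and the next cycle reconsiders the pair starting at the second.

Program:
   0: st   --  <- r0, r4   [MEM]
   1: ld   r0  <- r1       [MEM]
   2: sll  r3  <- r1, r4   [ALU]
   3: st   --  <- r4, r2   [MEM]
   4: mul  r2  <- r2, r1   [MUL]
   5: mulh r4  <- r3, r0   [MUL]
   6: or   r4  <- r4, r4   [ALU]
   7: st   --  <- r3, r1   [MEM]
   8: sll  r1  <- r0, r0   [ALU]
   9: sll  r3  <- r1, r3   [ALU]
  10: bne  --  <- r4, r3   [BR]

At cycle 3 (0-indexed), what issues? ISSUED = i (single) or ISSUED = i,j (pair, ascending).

c0: i0 st  no-port MEM/MEM
c1: i1,i2 ld;sll  2-wide
c2: i3,i4 st;mul  2-wide
c3: i5 mulh  RAW+WAW r4
c4: i6,i7 or;st  2-wide
c5: i8 sll  RAW r1
c6: i9 sll  RAW r3
c7: i10 bne  tail

ISSUED = 5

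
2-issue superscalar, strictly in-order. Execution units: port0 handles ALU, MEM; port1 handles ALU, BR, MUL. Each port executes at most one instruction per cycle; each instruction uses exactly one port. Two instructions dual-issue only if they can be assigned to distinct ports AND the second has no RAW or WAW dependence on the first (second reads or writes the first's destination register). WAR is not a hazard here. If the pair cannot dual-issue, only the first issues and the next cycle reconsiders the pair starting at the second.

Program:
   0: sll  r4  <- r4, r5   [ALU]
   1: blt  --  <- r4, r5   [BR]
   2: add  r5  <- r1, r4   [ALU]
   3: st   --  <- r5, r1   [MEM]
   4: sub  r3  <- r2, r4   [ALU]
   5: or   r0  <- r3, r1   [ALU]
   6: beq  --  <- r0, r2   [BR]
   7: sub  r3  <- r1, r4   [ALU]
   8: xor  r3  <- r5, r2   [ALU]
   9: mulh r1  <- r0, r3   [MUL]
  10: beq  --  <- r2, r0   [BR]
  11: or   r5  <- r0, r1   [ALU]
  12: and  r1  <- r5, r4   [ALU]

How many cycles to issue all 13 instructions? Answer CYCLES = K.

t=0 i0:sll.ALU ; RAW r4
t=1 i1+i2:blt.BR/add.ALU ; dual
t=2 i3+i4:st.MEM/sub.ALU ; dual
t=3 i5:or.ALU ; RAW r0
t=4 i6+i7:beq.BR/sub.ALU ; dual
t=5 i8:xor.ALU ; RAW r3
t=6 i9:mulh.MUL ; no-port MUL/BR
t=7 i10+i11:beq.BR/or.ALU ; dual
t=8 i12:and.ALU ; tail

CYCLES = 9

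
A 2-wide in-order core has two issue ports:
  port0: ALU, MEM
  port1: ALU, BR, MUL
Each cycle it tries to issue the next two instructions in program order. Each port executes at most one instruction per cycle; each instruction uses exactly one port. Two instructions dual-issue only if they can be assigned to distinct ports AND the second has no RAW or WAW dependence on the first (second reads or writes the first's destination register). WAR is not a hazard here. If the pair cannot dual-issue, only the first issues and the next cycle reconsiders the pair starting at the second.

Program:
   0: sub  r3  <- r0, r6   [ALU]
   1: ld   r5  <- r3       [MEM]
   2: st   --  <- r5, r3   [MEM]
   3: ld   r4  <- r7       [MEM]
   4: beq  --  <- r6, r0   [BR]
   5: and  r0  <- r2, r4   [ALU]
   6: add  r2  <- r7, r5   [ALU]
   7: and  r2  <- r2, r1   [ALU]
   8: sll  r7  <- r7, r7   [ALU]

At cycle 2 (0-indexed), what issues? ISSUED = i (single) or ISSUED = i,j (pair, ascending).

0. sub @i0  | RAW r3
1. ld @i1  | no-port MEM/MEM
2. st @i2  | no-port MEM/MEM
3. ld/beq @i3+i4  | dual
4. and/add @i5+i6  | dual
5. and/sll @i7+i8  | dual

ISSUED = 2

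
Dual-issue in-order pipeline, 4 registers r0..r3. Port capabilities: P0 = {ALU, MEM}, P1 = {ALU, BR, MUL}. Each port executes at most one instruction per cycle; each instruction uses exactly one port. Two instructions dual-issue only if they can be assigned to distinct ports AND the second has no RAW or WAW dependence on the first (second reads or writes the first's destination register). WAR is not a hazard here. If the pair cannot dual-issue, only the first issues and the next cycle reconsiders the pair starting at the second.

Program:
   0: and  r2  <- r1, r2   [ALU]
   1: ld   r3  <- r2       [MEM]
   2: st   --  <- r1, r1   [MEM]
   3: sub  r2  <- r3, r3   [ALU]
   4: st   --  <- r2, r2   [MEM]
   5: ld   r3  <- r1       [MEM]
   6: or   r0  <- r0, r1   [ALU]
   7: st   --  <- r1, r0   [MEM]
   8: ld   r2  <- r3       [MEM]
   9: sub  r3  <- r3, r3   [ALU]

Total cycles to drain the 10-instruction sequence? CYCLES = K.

c0: i0 and.ALU  RAW r2
c1: i1 ld.MEM  no-port MEM/MEM
c2: i2+i3 st.MEM/sub.ALU  dual
c3: i4 st.MEM  no-port MEM/MEM
c4: i5+i6 ld.MEM/or.ALU  dual
c5: i7 st.MEM  no-port MEM/MEM
c6: i8+i9 ld.MEM/sub.ALU  dual

CYCLES = 7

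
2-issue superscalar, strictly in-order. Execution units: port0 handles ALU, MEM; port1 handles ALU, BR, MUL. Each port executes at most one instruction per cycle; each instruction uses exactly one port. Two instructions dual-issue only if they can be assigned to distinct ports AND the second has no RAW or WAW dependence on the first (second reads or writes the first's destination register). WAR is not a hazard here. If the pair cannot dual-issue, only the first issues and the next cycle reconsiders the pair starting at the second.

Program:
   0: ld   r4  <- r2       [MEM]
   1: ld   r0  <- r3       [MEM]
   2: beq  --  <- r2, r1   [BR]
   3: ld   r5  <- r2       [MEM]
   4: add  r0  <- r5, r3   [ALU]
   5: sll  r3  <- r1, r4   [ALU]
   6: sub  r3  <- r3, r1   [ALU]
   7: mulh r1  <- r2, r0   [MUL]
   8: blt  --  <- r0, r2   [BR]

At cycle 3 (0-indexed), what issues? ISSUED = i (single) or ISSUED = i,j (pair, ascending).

ISSUED = 4,5

0. ld @i0  | no-port MEM/MEM
1. ld+beq @i1&i2  | pair
2. ld @i3  | RAW r5
3. add+sll @i4&i5  | pair
4. sub+mulh @i6&i7  | pair
5. blt @i8  | tail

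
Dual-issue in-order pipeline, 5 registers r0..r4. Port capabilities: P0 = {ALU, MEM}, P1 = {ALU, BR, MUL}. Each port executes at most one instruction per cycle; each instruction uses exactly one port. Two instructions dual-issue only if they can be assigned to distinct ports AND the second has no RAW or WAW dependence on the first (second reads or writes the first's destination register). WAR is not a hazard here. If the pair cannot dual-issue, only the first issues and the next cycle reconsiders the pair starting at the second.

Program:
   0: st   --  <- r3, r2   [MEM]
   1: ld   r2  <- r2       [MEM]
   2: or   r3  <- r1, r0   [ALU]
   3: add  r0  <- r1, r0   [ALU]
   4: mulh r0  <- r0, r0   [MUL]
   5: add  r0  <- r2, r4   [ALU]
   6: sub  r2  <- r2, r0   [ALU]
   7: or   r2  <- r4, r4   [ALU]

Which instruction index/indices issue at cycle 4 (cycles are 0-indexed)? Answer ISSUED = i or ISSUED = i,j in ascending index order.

ISSUED = 5

#0 head=0: st.MEM i0 no-port MEM/MEM
#1 head=1: ld.MEM+or.ALU i1&i2 2-wide
#2 head=3: add.ALU i3 RAW+WAW r0
#3 head=4: mulh.MUL i4 WAW r0
#4 head=5: add.ALU i5 RAW r0
#5 head=6: sub.ALU i6 WAW r2
#6 head=7: or.ALU i7 tail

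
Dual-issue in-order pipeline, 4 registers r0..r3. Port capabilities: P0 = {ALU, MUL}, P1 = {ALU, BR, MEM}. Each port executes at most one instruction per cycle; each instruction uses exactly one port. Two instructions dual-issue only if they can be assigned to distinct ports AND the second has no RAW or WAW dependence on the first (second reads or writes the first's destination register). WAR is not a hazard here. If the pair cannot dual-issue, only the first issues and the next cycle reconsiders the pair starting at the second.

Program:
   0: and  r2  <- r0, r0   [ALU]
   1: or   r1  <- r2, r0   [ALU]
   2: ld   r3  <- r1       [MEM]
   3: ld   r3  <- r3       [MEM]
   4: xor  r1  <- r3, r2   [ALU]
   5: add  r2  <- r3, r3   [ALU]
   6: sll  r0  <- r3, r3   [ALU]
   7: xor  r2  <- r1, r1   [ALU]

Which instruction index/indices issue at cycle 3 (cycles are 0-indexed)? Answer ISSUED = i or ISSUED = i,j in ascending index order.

0. and.ALU @i0  | RAW r2
1. or.ALU @i1  | RAW r1
2. ld.MEM @i2  | no-port MEM/MEM
3. ld.MEM @i3  | RAW r3
4. xor.ALU;add.ALU @i4,i5  | dual
5. sll.ALU;xor.ALU @i6,i7  | dual

ISSUED = 3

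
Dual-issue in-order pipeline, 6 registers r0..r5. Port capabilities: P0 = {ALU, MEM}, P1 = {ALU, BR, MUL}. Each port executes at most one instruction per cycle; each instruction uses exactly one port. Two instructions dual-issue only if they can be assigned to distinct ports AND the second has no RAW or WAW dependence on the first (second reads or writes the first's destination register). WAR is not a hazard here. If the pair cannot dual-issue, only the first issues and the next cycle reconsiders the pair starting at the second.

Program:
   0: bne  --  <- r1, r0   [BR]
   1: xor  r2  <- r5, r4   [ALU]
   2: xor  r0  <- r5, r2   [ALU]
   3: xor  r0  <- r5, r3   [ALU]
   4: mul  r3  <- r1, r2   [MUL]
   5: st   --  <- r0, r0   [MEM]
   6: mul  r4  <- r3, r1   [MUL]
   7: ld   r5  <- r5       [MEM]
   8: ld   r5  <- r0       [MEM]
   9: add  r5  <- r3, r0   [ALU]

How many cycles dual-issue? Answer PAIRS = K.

t=0 i0/i1:bne xor ; pair
t=1 i2:xor ; WAW r0
t=2 i3/i4:xor mul ; pair
t=3 i5/i6:st mul ; pair
t=4 i7:ld ; no-port MEM/MEM
t=5 i8:ld ; WAW r5
t=6 i9:add ; tail

PAIRS = 3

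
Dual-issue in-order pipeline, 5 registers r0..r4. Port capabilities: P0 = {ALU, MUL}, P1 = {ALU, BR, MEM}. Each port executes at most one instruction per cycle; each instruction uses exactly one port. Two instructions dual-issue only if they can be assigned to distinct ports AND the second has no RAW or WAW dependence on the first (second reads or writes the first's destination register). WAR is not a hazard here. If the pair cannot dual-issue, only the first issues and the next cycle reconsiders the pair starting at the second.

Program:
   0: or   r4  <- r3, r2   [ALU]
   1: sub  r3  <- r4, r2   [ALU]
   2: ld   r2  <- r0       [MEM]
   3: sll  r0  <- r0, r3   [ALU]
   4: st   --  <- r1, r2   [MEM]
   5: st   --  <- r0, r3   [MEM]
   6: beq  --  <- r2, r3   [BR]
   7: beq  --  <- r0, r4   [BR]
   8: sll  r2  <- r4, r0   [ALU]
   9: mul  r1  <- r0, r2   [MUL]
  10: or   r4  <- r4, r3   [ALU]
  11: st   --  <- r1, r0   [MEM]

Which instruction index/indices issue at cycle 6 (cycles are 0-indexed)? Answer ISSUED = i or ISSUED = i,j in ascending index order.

#0 head=0: or.ALU i0 RAW r4
#1 head=1: sub.ALU/ld.MEM i1+i2 dual
#2 head=3: sll.ALU/st.MEM i3+i4 dual
#3 head=5: st.MEM i5 no-port MEM/BR
#4 head=6: beq.BR i6 no-port BR/BR
#5 head=7: beq.BR/sll.ALU i7+i8 dual
#6 head=9: mul.MUL/or.ALU i9+i10 dual
#7 head=11: st.MEM i11 tail

ISSUED = 9,10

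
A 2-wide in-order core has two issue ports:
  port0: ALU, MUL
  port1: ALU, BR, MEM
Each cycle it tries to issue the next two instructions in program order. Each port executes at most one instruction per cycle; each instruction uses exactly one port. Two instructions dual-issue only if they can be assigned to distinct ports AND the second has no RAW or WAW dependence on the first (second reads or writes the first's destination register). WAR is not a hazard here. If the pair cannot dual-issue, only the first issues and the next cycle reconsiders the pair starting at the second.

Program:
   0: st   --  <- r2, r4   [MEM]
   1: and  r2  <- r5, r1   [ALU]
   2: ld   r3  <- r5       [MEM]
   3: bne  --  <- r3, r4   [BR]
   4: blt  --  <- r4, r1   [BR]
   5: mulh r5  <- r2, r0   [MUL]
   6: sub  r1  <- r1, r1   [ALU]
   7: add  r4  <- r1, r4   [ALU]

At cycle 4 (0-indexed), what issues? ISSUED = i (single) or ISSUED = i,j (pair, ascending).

[0] i0/i1  st.MEM+and.ALU  -- dual
[1] i2  ld.MEM  -- no-port MEM/BR
[2] i3  bne.BR  -- no-port BR/BR
[3] i4/i5  blt.BR+mulh.MUL  -- dual
[4] i6  sub.ALU  -- RAW r1
[5] i7  add.ALU  -- tail

ISSUED = 6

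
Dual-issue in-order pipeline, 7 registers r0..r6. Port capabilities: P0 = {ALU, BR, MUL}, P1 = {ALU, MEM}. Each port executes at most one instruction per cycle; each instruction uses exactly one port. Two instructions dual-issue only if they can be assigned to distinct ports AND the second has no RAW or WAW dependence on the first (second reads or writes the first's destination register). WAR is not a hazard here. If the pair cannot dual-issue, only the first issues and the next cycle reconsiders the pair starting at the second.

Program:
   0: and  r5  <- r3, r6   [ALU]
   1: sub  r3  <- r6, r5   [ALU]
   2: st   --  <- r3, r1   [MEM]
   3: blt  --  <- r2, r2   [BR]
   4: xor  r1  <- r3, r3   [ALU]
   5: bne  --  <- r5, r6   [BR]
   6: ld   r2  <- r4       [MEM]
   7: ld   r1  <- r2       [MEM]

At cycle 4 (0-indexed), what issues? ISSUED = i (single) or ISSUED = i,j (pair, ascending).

ISSUED = 6

c0: i0 and  RAW r5
c1: i1 sub  RAW r3
c2: i2,i3 st+blt  pair
c3: i4,i5 xor+bne  pair
c4: i6 ld  no-port MEM/MEM
c5: i7 ld  tail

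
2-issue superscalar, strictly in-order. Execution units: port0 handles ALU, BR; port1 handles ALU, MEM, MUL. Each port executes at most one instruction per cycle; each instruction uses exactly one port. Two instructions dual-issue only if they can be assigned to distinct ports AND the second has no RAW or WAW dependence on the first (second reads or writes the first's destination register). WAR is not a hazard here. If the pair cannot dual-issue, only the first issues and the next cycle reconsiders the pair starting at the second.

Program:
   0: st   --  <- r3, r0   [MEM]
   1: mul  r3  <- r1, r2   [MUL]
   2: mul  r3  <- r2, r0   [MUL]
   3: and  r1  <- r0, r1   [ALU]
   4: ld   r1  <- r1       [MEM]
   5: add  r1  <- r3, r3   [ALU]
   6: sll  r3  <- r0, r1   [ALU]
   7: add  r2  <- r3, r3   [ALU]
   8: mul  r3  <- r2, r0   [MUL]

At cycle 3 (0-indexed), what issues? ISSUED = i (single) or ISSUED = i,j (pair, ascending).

0. st @i0  | no-port MEM/MUL
1. mul @i1  | no-port MUL/MUL
2. mul;and @i2&i3  | 2-wide
3. ld @i4  | WAW r1
4. add @i5  | RAW r1
5. sll @i6  | RAW r3
6. add @i7  | RAW r2
7. mul @i8  | tail

ISSUED = 4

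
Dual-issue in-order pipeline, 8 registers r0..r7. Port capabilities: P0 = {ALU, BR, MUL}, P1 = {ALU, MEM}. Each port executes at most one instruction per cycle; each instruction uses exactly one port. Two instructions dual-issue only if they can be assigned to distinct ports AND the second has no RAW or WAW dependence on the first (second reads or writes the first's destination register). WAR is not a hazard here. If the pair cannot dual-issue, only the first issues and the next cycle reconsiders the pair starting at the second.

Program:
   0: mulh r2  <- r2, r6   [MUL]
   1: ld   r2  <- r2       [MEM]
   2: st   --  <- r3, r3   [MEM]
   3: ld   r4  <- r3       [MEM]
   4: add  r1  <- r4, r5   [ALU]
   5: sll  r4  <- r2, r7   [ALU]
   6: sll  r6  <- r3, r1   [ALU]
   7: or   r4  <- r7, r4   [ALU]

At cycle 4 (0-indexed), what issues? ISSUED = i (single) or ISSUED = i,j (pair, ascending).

  cy0 -> i0 (mulh.MUL) RAW+WAW r2
  cy1 -> i1 (ld.MEM) no-port MEM/MEM
  cy2 -> i2 (st.MEM) no-port MEM/MEM
  cy3 -> i3 (ld.MEM) RAW r4
  cy4 -> i4/i5 (add.ALU/sll.ALU) pair
  cy5 -> i6/i7 (sll.ALU/or.ALU) pair

ISSUED = 4,5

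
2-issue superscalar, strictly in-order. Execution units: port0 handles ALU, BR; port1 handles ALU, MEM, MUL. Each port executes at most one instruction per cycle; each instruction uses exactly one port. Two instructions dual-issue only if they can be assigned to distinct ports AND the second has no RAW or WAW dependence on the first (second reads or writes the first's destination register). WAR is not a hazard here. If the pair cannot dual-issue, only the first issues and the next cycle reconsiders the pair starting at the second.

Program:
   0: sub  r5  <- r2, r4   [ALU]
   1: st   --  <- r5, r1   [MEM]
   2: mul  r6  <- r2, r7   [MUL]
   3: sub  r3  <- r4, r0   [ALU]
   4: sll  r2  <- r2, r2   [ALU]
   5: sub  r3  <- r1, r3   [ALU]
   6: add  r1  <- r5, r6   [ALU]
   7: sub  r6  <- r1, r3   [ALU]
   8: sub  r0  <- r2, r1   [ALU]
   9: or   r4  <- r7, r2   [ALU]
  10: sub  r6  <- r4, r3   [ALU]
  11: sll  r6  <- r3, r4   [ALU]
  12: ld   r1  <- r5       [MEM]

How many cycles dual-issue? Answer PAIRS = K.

c0: i0 sub.ALU  RAW r5
c1: i1 st.MEM  no-port MEM/MUL
c2: i2,i3 mul.MUL/sub.ALU  2-wide
c3: i4,i5 sll.ALU/sub.ALU  2-wide
c4: i6 add.ALU  RAW r1
c5: i7,i8 sub.ALU/sub.ALU  2-wide
c6: i9 or.ALU  RAW r4
c7: i10 sub.ALU  WAW r6
c8: i11,i12 sll.ALU/ld.MEM  2-wide

PAIRS = 4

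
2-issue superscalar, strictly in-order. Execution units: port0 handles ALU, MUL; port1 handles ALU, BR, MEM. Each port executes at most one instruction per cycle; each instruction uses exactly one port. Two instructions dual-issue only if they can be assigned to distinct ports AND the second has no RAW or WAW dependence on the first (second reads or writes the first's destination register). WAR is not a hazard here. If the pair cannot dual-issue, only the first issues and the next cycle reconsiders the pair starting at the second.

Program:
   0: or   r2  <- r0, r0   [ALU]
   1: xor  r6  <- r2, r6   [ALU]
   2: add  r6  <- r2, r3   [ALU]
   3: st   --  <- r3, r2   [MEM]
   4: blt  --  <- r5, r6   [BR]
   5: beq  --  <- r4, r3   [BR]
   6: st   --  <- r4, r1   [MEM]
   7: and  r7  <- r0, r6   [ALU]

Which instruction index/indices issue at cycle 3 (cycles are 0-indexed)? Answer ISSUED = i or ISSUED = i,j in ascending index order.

[0] i0  or  -- RAW r2
[1] i1  xor  -- WAW r6
[2] i2&i3  add st  -- 2-wide
[3] i4  blt  -- no-port BR/BR
[4] i5  beq  -- no-port BR/MEM
[5] i6&i7  st and  -- 2-wide

ISSUED = 4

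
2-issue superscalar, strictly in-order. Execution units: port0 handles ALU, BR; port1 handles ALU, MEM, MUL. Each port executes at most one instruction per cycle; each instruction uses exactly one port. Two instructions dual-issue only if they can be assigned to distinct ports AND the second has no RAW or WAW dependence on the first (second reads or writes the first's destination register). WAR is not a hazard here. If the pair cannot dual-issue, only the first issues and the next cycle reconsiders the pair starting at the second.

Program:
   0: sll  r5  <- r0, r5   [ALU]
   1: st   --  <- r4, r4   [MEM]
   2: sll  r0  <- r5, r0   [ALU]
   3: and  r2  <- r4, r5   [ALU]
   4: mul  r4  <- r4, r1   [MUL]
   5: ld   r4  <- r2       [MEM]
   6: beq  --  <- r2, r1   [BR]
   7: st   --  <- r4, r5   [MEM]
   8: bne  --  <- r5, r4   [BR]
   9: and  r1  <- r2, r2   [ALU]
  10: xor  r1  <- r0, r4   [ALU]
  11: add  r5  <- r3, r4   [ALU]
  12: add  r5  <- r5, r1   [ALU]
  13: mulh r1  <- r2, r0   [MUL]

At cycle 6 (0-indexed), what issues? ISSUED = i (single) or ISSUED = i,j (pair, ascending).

ISSUED = 10,11

  cy0 -> i0/i1 (sll.ALU st.MEM) 2-wide
  cy1 -> i2/i3 (sll.ALU and.ALU) 2-wide
  cy2 -> i4 (mul.MUL) no-port MUL/MEM
  cy3 -> i5/i6 (ld.MEM beq.BR) 2-wide
  cy4 -> i7/i8 (st.MEM bne.BR) 2-wide
  cy5 -> i9 (and.ALU) WAW r1
  cy6 -> i10/i11 (xor.ALU add.ALU) 2-wide
  cy7 -> i12/i13 (add.ALU mulh.MUL) 2-wide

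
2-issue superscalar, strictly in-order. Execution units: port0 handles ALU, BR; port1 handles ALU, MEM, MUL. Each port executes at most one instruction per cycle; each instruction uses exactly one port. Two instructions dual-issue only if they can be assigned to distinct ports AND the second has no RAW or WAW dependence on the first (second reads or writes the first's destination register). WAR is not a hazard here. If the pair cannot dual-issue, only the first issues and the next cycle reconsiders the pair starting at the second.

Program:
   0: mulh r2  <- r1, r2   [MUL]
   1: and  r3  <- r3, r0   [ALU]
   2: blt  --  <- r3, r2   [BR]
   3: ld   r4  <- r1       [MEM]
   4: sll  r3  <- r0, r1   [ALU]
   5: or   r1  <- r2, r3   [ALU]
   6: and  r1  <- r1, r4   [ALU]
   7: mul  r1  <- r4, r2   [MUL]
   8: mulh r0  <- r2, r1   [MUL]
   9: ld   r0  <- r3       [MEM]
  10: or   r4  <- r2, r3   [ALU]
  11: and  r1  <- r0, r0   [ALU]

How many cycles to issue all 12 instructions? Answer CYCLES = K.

CYCLES = 9

[0] i0,i1  mulh.MUL/and.ALU  -- 2-wide
[1] i2,i3  blt.BR/ld.MEM  -- 2-wide
[2] i4  sll.ALU  -- RAW r3
[3] i5  or.ALU  -- RAW+WAW r1
[4] i6  and.ALU  -- WAW r1
[5] i7  mul.MUL  -- no-port MUL/MUL
[6] i8  mulh.MUL  -- no-port MUL/MEM
[7] i9,i10  ld.MEM/or.ALU  -- 2-wide
[8] i11  and.ALU  -- tail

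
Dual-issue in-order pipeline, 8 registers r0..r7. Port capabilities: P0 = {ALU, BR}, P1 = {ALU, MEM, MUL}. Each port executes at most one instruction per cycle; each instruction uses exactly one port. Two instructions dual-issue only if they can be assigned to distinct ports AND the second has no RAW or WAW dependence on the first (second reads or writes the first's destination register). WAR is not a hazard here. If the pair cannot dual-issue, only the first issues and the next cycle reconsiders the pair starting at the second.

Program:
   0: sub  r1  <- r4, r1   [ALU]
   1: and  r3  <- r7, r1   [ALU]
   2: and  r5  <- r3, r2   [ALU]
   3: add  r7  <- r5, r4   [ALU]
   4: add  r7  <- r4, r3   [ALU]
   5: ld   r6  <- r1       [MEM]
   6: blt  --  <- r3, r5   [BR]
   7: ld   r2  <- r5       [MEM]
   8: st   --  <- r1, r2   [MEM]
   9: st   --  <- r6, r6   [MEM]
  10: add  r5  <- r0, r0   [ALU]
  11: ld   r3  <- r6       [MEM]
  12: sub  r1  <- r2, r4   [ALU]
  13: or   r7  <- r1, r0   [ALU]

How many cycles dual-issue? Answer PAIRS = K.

PAIRS = 4

  cy0 -> i0 (sub) RAW r1
  cy1 -> i1 (and) RAW r3
  cy2 -> i2 (and) RAW r5
  cy3 -> i3 (add) WAW r7
  cy4 -> i4,i5 (add/ld) pair
  cy5 -> i6,i7 (blt/ld) pair
  cy6 -> i8 (st) no-port MEM/MEM
  cy7 -> i9,i10 (st/add) pair
  cy8 -> i11,i12 (ld/sub) pair
  cy9 -> i13 (or) tail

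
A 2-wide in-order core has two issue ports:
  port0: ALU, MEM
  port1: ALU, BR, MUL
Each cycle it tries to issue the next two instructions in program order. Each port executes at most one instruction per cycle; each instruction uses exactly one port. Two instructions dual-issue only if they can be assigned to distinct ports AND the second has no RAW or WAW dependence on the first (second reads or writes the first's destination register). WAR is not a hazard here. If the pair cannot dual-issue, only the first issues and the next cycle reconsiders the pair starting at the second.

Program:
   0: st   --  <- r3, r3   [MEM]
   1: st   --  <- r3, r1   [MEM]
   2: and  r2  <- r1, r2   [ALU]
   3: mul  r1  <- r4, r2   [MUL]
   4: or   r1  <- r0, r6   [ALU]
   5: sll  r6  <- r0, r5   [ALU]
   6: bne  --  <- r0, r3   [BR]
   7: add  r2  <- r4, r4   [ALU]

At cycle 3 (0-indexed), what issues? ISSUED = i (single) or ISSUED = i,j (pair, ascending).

ISSUED = 4,5

t=0 i0:st ; no-port MEM/MEM
t=1 i1/i2:st/and ; 2-wide
t=2 i3:mul ; WAW r1
t=3 i4/i5:or/sll ; 2-wide
t=4 i6/i7:bne/add ; 2-wide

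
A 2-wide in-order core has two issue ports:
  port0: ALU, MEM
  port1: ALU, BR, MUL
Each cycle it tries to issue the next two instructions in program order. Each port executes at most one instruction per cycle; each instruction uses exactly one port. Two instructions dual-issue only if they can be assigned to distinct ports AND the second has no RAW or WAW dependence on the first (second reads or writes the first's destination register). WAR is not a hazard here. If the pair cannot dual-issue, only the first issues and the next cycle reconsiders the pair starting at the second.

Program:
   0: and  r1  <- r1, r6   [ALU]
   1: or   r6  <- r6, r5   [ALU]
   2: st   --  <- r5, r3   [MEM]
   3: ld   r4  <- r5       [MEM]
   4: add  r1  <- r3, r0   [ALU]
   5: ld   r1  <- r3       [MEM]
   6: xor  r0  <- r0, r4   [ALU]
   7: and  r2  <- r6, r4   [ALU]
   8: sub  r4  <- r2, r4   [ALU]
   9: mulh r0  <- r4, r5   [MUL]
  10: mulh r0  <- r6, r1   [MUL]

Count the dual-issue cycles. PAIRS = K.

[0] i0/i1  and;or  -- pair
[1] i2  st  -- no-port MEM/MEM
[2] i3/i4  ld;add  -- pair
[3] i5/i6  ld;xor  -- pair
[4] i7  and  -- RAW r2
[5] i8  sub  -- RAW r4
[6] i9  mulh  -- no-port MUL/MUL
[7] i10  mulh  -- tail

PAIRS = 3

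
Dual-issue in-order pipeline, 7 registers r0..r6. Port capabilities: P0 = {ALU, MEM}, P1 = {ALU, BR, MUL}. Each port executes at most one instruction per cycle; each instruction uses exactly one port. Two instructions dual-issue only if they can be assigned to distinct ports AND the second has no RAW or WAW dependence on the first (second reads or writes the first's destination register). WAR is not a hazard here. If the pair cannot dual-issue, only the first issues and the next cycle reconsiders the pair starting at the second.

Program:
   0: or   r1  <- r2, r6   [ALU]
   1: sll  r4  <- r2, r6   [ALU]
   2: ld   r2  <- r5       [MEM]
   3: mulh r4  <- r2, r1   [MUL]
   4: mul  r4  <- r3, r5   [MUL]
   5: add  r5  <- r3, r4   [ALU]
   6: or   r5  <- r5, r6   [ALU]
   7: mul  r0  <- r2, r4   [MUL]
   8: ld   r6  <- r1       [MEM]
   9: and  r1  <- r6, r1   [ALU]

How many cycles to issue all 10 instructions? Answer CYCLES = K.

CYCLES = 8

[0] i0+i1  or sll  -- dual
[1] i2  ld  -- RAW r2
[2] i3  mulh  -- no-port MUL/MUL
[3] i4  mul  -- RAW r4
[4] i5  add  -- RAW+WAW r5
[5] i6+i7  or mul  -- dual
[6] i8  ld  -- RAW r6
[7] i9  and  -- tail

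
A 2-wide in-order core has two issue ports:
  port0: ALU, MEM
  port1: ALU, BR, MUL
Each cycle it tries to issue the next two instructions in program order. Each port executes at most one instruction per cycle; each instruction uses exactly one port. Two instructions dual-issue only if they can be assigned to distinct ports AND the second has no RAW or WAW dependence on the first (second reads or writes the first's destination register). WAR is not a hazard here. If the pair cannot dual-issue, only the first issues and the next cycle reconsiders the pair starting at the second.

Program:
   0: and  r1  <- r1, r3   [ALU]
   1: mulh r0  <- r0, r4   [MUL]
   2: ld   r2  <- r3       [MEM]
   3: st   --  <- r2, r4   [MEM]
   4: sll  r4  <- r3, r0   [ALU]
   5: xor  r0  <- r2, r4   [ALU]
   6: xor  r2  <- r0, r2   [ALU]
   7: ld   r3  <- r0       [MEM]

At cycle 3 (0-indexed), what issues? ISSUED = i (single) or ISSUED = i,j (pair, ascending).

ISSUED = 5

0. and.ALU mulh.MUL @i0,i1  | 2-wide
1. ld.MEM @i2  | no-port MEM/MEM
2. st.MEM sll.ALU @i3,i4  | 2-wide
3. xor.ALU @i5  | RAW r0
4. xor.ALU ld.MEM @i6,i7  | 2-wide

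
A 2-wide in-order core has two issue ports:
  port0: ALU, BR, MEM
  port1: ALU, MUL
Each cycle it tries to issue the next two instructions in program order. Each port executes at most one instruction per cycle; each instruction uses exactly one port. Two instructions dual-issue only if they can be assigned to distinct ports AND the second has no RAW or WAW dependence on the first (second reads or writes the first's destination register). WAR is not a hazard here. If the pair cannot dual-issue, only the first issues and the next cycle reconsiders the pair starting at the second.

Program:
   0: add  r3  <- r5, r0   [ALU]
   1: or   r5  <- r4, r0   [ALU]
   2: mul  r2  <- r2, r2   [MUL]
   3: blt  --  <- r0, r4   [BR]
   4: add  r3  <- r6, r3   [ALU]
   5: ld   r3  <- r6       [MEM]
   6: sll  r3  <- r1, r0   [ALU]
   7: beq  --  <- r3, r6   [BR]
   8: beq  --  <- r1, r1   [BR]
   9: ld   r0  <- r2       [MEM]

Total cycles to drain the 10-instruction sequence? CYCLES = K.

  cy0 -> i0+i1 (add.ALU or.ALU) 2-wide
  cy1 -> i2+i3 (mul.MUL blt.BR) 2-wide
  cy2 -> i4 (add.ALU) WAW r3
  cy3 -> i5 (ld.MEM) WAW r3
  cy4 -> i6 (sll.ALU) RAW r3
  cy5 -> i7 (beq.BR) no-port BR/BR
  cy6 -> i8 (beq.BR) no-port BR/MEM
  cy7 -> i9 (ld.MEM) tail

CYCLES = 8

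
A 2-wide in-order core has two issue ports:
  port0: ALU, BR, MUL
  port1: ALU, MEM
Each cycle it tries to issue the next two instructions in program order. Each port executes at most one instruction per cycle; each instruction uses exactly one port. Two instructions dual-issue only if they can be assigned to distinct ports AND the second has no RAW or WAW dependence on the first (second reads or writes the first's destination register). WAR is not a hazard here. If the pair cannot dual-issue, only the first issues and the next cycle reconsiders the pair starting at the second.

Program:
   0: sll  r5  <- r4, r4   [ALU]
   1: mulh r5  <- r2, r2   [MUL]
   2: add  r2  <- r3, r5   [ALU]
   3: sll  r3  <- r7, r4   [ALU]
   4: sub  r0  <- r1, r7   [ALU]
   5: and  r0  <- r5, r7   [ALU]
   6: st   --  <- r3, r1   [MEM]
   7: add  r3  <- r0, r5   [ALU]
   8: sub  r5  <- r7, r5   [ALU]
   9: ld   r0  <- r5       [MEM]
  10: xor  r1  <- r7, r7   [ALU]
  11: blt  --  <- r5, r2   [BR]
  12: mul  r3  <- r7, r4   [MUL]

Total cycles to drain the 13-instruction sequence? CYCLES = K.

  cy0 -> i0 (sll.ALU) WAW r5
  cy1 -> i1 (mulh.MUL) RAW r5
  cy2 -> i2+i3 (add.ALU sll.ALU) pair
  cy3 -> i4 (sub.ALU) WAW r0
  cy4 -> i5+i6 (and.ALU st.MEM) pair
  cy5 -> i7+i8 (add.ALU sub.ALU) pair
  cy6 -> i9+i10 (ld.MEM xor.ALU) pair
  cy7 -> i11 (blt.BR) no-port BR/MUL
  cy8 -> i12 (mul.MUL) tail

CYCLES = 9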